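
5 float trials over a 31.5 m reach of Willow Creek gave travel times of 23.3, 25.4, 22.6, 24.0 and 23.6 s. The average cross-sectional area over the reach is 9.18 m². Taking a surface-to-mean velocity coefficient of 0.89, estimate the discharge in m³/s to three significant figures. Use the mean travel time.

10.8 m³/s

t̄ = (23.3 + 25.4 + 22.6 + 24.0 + 23.6) / 5 = 23.78 s
v_surface = L / t̄ = 31.5 / 23.78 = 1.325 m/s
v_mean = 0.89 × 1.325 = 1.179 m/s
Q = A × v_mean = 9.18 × 1.179 = 10.82 m³/s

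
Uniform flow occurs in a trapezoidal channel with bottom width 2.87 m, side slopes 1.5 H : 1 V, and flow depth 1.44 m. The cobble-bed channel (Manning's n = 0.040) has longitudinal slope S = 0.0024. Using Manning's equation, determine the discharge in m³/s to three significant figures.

A = (b + z·y)·y = (2.87 + 1.5×1.44)×1.44 = 7.243 m²
P = b + 2y√(1+z²) = 2.87 + 2×1.44×√(1+1.5²) = 8.062 m
R = A/P = 7.243/8.062 = 0.8984 m
Q = (1/n)·A·R^(2/3)·S^(1/2) = (1/0.040) × 7.243 × 0.8984^(2/3) × 0.0024^(1/2) = 8.260 m³/s

8.26 m³/s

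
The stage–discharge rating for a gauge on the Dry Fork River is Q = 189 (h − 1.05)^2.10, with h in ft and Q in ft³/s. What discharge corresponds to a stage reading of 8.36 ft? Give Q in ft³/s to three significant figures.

Q = 189 × (8.36 − 1.05)^2.10 = 189 × 7.31^2.10 = 12320 ft³/s

12300 ft³/s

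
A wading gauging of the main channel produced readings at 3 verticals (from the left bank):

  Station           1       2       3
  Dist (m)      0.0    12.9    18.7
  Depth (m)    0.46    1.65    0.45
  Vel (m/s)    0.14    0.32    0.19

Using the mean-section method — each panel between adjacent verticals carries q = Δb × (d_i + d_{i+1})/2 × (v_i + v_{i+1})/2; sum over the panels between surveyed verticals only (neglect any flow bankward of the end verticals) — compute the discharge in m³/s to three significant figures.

4.68 m³/s

Panel 1-2: Δb = 12.9 m, d̄ = (0.46+1.65)/2 = 1.055, v̄ = (0.14+0.32)/2 = 0.23 → q = 12.9×1.055×0.23 = 3.130 m³/s
Panel 2-3: Δb = 5.8 m, d̄ = (1.65+0.45)/2 = 1.05, v̄ = (0.32+0.19)/2 = 0.255 → q = 5.8×1.05×0.255 = 1.553 m³/s
Q = Σ q = 4.683 m³/s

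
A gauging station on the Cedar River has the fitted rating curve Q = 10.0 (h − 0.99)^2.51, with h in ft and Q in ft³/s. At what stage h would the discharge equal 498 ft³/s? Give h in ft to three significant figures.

h − h₀ = (Q/C)^(1/b) = (498/10.0)^(1/2.51) = 4.744 ft
h = 0.99 + 4.744 = 5.734 ft

5.73 ft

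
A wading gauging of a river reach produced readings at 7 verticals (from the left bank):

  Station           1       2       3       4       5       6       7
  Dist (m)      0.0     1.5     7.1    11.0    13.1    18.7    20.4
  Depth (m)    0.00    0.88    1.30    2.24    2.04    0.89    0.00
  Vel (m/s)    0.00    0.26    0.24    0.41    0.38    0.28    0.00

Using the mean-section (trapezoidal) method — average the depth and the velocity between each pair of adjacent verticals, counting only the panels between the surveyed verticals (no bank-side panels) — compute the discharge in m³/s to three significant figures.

8.44 m³/s

Panel 1-2: Δb = 1.5 m, d̄ = (0.00+0.88)/2 = 0.44, v̄ = (0.00+0.26)/2 = 0.13 → q = 1.5×0.44×0.13 = 0.08580 m³/s
Panel 2-3: Δb = 5.6 m, d̄ = (0.88+1.30)/2 = 1.09, v̄ = (0.26+0.24)/2 = 0.25 → q = 5.6×1.09×0.25 = 1.526 m³/s
Panel 3-4: Δb = 3.9 m, d̄ = (1.30+2.24)/2 = 1.77, v̄ = (0.24+0.41)/2 = 0.325 → q = 3.9×1.77×0.325 = 2.243 m³/s
Panel 4-5: Δb = 2.1 m, d̄ = (2.24+2.04)/2 = 2.14, v̄ = (0.41+0.38)/2 = 0.395 → q = 2.1×2.14×0.395 = 1.775 m³/s
Panel 5-6: Δb = 5.6 m, d̄ = (2.04+0.89)/2 = 1.465, v̄ = (0.38+0.28)/2 = 0.33 → q = 5.6×1.465×0.33 = 2.707 m³/s
Panel 6-7: Δb = 1.7 m, d̄ = (0.89+0.00)/2 = 0.445, v̄ = (0.28+0.00)/2 = 0.14 → q = 1.7×0.445×0.14 = 0.1059 m³/s
Q = Σ q = 8.444 m³/s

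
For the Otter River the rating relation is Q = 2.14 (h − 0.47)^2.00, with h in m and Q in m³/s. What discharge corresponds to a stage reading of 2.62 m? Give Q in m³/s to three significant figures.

9.89 m³/s

Q = 2.14 × (2.62 − 0.47)^2.00 = 2.14 × 2.15^2.00 = 9.892 m³/s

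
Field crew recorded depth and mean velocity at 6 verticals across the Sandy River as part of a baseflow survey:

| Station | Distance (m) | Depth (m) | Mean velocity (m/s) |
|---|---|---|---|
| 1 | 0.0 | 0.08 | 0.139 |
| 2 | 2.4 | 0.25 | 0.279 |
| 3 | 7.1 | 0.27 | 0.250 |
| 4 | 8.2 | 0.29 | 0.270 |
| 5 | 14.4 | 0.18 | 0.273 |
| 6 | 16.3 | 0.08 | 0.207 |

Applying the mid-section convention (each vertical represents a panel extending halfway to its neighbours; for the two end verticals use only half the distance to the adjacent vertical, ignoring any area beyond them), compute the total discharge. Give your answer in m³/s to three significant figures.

0.957 m³/s

w_1 = (2.4 − 0.0)/2 = 1.2 m; q_1 = 0.139 × 0.08 × 1.2 = 0.01334 m³/s
w_2 = (7.1 − 0.0)/2 = 3.55 m; q_2 = 0.279 × 0.25 × 3.55 = 0.2476 m³/s
w_3 = (8.2 − 2.4)/2 = 2.9 m; q_3 = 0.250 × 0.27 × 2.9 = 0.1958 m³/s
w_4 = (14.4 − 7.1)/2 = 3.65 m; q_4 = 0.270 × 0.29 × 3.65 = 0.2858 m³/s
w_5 = (16.3 − 8.2)/2 = 4.05 m; q_5 = 0.273 × 0.18 × 4.05 = 0.1990 m³/s
w_6 = (16.3 − 14.4)/2 = 0.95 m; q_6 = 0.207 × 0.08 × 0.95 = 0.01573 m³/s
Q = Σ qᵢ = 0.9573 m³/s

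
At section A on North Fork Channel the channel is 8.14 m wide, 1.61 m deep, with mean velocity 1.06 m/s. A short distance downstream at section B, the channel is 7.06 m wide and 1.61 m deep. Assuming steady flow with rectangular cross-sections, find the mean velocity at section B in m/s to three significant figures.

1.22 m/s

Q = A₁V₁ = (8.14×1.61) × 1.06 = 13.89 m³/s
A₂ = 7.06 × 1.61 = 11.37 m²
V₂ = Q/A₂ = 13.89/11.37 = 1.222 m/s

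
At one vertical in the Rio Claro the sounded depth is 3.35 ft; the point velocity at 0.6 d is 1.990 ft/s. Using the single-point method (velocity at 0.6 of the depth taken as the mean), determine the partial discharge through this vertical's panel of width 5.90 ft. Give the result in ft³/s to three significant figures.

v̄ = v₀.₆ = 1.990 ft/s
q = v̄ × d × w = 1.990 × 3.35 × 5.90 = 39.33 ft³/s

39.3 ft³/s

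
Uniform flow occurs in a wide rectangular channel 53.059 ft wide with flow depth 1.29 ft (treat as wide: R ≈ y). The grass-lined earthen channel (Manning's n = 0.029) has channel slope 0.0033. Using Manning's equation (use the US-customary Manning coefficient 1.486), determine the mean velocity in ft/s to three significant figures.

3.49 ft/s

A = b·y = 53.059 × 1.29 = 68.45 ft²
Wide channel: R ≈ y = 1.29 ft
Q = (1.486/n)·A·R^(2/3)·S^(1/2) = (1.486/0.029) × 68.45 × 1.290^(2/3) × 0.0033^(1/2) = 238.8 ft³/s
V = Q/A = 238.8/68.45 = 3.488 ft/s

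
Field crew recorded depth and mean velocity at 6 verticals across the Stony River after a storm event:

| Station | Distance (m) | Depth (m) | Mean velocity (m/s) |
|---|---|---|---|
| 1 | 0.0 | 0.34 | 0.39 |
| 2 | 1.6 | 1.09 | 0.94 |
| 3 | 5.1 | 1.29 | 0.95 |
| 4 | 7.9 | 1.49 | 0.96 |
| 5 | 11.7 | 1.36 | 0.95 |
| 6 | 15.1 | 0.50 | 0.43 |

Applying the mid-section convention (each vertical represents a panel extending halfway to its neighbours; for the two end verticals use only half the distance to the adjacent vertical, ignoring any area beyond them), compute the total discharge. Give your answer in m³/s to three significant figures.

16.3 m³/s

w_1 = (1.6 − 0.0)/2 = 0.8 m; q_1 = 0.39 × 0.34 × 0.8 = 0.1061 m³/s
w_2 = (5.1 − 0.0)/2 = 2.55 m; q_2 = 0.94 × 1.09 × 2.55 = 2.613 m³/s
w_3 = (7.9 − 1.6)/2 = 3.15 m; q_3 = 0.95 × 1.29 × 3.15 = 3.860 m³/s
w_4 = (11.7 − 5.1)/2 = 3.3 m; q_4 = 0.96 × 1.49 × 3.3 = 4.720 m³/s
w_5 = (15.1 − 7.9)/2 = 3.6 m; q_5 = 0.95 × 1.36 × 3.6 = 4.651 m³/s
w_6 = (15.1 − 11.7)/2 = 1.7 m; q_6 = 0.43 × 0.50 × 1.7 = 0.3655 m³/s
Q = Σ qᵢ = 16.32 m³/s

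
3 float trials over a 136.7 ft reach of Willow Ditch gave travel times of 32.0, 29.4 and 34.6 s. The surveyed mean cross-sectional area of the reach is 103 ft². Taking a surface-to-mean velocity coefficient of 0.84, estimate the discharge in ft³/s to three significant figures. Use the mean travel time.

t̄ = (32.0 + 29.4 + 34.6) / 3 = 32 s
v_surface = L / t̄ = 136.7 / 32 = 4.272 ft/s
v_mean = 0.84 × 4.272 = 3.588 ft/s
Q = A × v_mean = 103 × 3.588 = 369.6 ft³/s

370 ft³/s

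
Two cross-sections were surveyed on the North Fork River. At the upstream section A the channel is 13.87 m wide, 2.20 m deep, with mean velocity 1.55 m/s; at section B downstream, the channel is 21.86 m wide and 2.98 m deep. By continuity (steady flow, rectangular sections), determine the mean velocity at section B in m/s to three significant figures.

0.726 m/s

Q = A₁V₁ = (13.87×2.20) × 1.55 = 47.30 m³/s
A₂ = 21.86 × 2.98 = 65.14 m²
V₂ = Q/A₂ = 47.30/65.14 = 0.7260 m/s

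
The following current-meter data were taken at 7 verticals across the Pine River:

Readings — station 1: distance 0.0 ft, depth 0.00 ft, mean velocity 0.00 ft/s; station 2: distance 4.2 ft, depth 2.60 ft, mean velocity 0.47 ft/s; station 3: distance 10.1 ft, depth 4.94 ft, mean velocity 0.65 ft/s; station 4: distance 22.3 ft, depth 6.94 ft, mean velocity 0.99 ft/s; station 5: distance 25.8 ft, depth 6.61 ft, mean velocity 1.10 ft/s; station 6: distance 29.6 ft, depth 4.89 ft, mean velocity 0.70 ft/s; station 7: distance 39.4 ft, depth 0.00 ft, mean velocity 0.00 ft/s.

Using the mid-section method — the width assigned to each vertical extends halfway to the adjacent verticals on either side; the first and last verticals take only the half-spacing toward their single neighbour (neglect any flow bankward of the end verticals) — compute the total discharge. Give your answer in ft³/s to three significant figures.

139 ft³/s

w_2 = (10.1 − 0.0)/2 = 5.05 ft; q_2 = 0.47 × 2.60 × 5.05 = 6.171 ft³/s
w_3 = (22.3 − 4.2)/2 = 9.05 ft; q_3 = 0.65 × 4.94 × 9.05 = 29.06 ft³/s
w_4 = (25.8 − 10.1)/2 = 7.85 ft; q_4 = 0.99 × 6.94 × 7.85 = 53.93 ft³/s
w_5 = (29.6 − 22.3)/2 = 3.65 ft; q_5 = 1.10 × 6.61 × 3.65 = 26.54 ft³/s
w_6 = (39.4 − 25.8)/2 = 6.8 ft; q_6 = 0.70 × 4.89 × 6.8 = 23.28 ft³/s
Stations 1, 7 contribute zero (depth or velocity is 0).
Q = Σ qᵢ = 139.0 ft³/s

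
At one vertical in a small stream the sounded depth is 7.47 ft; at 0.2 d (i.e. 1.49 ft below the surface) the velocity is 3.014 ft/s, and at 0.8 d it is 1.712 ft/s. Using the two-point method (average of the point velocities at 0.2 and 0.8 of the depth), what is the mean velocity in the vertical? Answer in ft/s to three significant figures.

2.36 ft/s

v̄ = (3.014 + 1.712) / 2 = 2.363 ft/s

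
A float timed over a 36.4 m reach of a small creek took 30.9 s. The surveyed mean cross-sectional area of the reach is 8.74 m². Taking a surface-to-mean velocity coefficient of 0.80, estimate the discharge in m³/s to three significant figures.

8.24 m³/s

v_surface = L / t̄ = 36.4 / 30.9 = 1.178 m/s
v_mean = 0.80 × 1.178 = 0.9424 m/s
Q = A × v_mean = 8.74 × 0.9424 = 8.237 m³/s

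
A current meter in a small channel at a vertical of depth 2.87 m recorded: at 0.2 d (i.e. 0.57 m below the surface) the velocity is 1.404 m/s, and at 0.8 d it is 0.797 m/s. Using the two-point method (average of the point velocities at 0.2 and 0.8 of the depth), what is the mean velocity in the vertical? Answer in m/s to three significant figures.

1.10 m/s

v̄ = (1.404 + 0.797) / 2 = 1.101 m/s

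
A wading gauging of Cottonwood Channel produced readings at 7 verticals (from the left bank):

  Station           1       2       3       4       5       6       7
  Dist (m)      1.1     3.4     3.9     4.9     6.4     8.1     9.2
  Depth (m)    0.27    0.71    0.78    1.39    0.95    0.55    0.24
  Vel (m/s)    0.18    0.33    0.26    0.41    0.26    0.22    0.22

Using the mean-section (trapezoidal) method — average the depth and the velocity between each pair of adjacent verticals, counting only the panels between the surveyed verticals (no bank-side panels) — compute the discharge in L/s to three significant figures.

Panel 1-2: Δb = 2.3 m, d̄ = (0.27+0.71)/2 = 0.49, v̄ = (0.18+0.33)/2 = 0.255 → q = 2.3×0.49×0.255 = 0.2874 m³/s
Panel 2-3: Δb = 0.5 m, d̄ = (0.71+0.78)/2 = 0.745, v̄ = (0.33+0.26)/2 = 0.295 → q = 0.5×0.745×0.295 = 0.1099 m³/s
Panel 3-4: Δb = 1 m, d̄ = (0.78+1.39)/2 = 1.085, v̄ = (0.26+0.41)/2 = 0.335 → q = 1×1.085×0.335 = 0.3635 m³/s
Panel 4-5: Δb = 1.5 m, d̄ = (1.39+0.95)/2 = 1.17, v̄ = (0.41+0.26)/2 = 0.335 → q = 1.5×1.17×0.335 = 0.5879 m³/s
Panel 5-6: Δb = 1.7 m, d̄ = (0.95+0.55)/2 = 0.75, v̄ = (0.26+0.22)/2 = 0.24 → q = 1.7×0.75×0.24 = 0.3060 m³/s
Panel 6-7: Δb = 1.1 m, d̄ = (0.55+0.24)/2 = 0.395, v̄ = (0.22+0.22)/2 = 0.22 → q = 1.1×0.395×0.22 = 0.09559 m³/s
Q = Σ q = 1.750 m³/s
= 1.750 × 1000 = 1750 L/s

1750 L/s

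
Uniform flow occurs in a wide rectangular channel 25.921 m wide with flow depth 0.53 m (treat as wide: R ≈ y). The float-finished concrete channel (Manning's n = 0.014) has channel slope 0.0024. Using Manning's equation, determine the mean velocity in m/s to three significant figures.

A = b·y = 25.921 × 0.53 = 13.74 m²
Wide channel: R ≈ y = 0.53 m
Q = (1/n)·A·R^(2/3)·S^(1/2) = (1/0.014) × 13.74 × 0.5300^(2/3) × 0.0024^(1/2) = 31.48 m³/s
V = Q/A = 31.48/13.74 = 2.292 m/s

2.29 m/s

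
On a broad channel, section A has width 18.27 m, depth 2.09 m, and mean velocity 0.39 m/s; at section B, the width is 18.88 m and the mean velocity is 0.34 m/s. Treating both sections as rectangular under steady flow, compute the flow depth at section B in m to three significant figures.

2.32 m

Q = A₁V₁ = (18.27×2.09) × 0.39 = 14.89 m³/s
d₂ = Q/(b₂ V₂) = 14.89/(18.88×0.34) = 2.320 m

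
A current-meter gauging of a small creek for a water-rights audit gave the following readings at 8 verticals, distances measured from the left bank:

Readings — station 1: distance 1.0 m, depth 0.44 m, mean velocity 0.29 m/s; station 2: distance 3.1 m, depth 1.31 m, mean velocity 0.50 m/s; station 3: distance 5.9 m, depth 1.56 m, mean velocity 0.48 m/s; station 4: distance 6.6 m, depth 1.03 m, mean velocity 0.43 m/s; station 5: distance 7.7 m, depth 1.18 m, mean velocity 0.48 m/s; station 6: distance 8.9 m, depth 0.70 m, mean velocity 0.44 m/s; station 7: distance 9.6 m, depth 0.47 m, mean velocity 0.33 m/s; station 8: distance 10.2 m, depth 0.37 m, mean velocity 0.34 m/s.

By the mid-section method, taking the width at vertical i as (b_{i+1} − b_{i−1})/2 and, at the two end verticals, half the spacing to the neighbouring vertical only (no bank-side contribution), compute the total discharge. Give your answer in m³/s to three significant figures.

4.53 m³/s

w_1 = (3.1 − 1.0)/2 = 1.05 m; q_1 = 0.29 × 0.44 × 1.05 = 0.1340 m³/s
w_2 = (5.9 − 1.0)/2 = 2.45 m; q_2 = 0.50 × 1.31 × 2.45 = 1.605 m³/s
w_3 = (6.6 − 3.1)/2 = 1.75 m; q_3 = 0.48 × 1.56 × 1.75 = 1.310 m³/s
w_4 = (7.7 − 5.9)/2 = 0.9 m; q_4 = 0.43 × 1.03 × 0.9 = 0.3986 m³/s
w_5 = (8.9 − 6.6)/2 = 1.15 m; q_5 = 0.48 × 1.18 × 1.15 = 0.6514 m³/s
w_6 = (9.6 − 7.7)/2 = 0.95 m; q_6 = 0.44 × 0.70 × 0.95 = 0.2926 m³/s
w_7 = (10.2 − 8.9)/2 = 0.65 m; q_7 = 0.33 × 0.47 × 0.65 = 0.1008 m³/s
w_8 = (10.2 − 9.6)/2 = 0.3 m; q_8 = 0.34 × 0.37 × 0.3 = 0.03774 m³/s
Q = Σ qᵢ = 4.530 m³/s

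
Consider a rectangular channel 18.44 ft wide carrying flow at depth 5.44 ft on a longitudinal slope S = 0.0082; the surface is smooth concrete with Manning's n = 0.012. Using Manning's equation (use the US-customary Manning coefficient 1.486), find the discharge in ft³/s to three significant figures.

A = b·y = 18.44 × 5.44 = 100.3 ft²
P = b + 2y = 18.44 + 2×5.44 = 29.32 ft
R = A/P = 100.3/29.32 = 3.421 ft
Q = (1.486/n)·A·R^(2/3)·S^(1/2) = (1.486/0.012) × 100.3 × 3.421^(2/3) × 0.0082^(1/2) = 2554 ft³/s

2550 ft³/s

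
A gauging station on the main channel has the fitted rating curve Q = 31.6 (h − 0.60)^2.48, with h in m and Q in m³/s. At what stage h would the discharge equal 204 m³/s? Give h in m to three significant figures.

2.72 m

h − h₀ = (Q/C)^(1/b) = (204/31.6)^(1/2.48) = 2.121 m
h = 0.60 + 2.121 = 2.721 m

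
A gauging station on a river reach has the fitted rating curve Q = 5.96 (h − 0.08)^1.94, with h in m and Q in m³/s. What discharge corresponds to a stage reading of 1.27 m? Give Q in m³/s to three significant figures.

8.35 m³/s

Q = 5.96 × (1.27 − 0.08)^1.94 = 5.96 × 1.19^1.94 = 8.352 m³/s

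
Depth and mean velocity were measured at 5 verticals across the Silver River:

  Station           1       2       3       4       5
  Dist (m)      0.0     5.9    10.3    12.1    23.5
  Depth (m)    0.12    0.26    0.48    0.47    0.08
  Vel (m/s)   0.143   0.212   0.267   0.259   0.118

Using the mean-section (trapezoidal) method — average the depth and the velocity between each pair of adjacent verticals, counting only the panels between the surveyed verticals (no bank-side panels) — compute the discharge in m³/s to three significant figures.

Panel 1-2: Δb = 5.9 m, d̄ = (0.12+0.26)/2 = 0.19, v̄ = (0.143+0.212)/2 = 0.1775 → q = 5.9×0.19×0.1775 = 0.1990 m³/s
Panel 2-3: Δb = 4.4 m, d̄ = (0.26+0.48)/2 = 0.37, v̄ = (0.212+0.267)/2 = 0.2395 → q = 4.4×0.37×0.2395 = 0.3899 m³/s
Panel 3-4: Δb = 1.8 m, d̄ = (0.48+0.47)/2 = 0.475, v̄ = (0.267+0.259)/2 = 0.263 → q = 1.8×0.475×0.263 = 0.2249 m³/s
Panel 4-5: Δb = 11.4 m, d̄ = (0.47+0.08)/2 = 0.275, v̄ = (0.259+0.118)/2 = 0.1885 → q = 11.4×0.275×0.1885 = 0.5909 m³/s
Q = Σ q = 1.405 m³/s

1.40 m³/s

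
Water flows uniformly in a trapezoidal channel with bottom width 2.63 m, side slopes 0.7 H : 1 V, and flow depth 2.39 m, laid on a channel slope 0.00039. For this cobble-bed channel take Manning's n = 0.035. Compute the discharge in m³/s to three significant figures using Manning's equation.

A = (b + z·y)·y = (2.63 + 0.7×2.39)×2.39 = 10.28 m²
P = b + 2y√(1+z²) = 2.63 + 2×2.39×√(1+0.7²) = 8.465 m
R = A/P = 10.28/8.465 = 1.215 m
Q = (1/n)·A·R^(2/3)·S^(1/2) = (1/0.035) × 10.28 × 1.215^(2/3) × 0.00039^(1/2) = 6.607 m³/s

6.61 m³/s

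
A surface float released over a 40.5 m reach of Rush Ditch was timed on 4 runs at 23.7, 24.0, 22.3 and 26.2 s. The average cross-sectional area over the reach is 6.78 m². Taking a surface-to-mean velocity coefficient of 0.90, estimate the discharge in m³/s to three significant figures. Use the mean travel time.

t̄ = (23.7 + 24.0 + 22.3 + 26.2) / 4 = 24.05 s
v_surface = L / t̄ = 40.5 / 24.05 = 1.684 m/s
v_mean = 0.90 × 1.684 = 1.516 m/s
Q = A × v_mean = 6.78 × 1.516 = 10.28 m³/s

10.3 m³/s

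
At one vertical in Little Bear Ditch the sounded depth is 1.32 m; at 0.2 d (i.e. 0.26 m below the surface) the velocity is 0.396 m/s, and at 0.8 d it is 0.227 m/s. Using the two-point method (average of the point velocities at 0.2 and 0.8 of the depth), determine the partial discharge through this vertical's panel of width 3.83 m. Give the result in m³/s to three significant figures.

1.57 m³/s

v̄ = (0.396 + 0.227) / 2 = 0.3115 m/s
q = v̄ × d × w = 0.3115 × 1.32 × 3.83 = 1.575 m³/s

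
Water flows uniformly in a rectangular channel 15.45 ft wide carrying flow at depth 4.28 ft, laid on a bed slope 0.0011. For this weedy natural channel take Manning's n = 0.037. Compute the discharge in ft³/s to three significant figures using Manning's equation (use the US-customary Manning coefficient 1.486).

A = b·y = 15.45 × 4.28 = 66.13 ft²
P = b + 2y = 15.45 + 2×4.28 = 24.01 ft
R = A/P = 66.13/24.01 = 2.754 ft
Q = (1.486/n)·A·R^(2/3)·S^(1/2) = (1.486/0.037) × 66.13 × 2.754^(2/3) × 0.0011^(1/2) = 173.1 ft³/s

173 ft³/s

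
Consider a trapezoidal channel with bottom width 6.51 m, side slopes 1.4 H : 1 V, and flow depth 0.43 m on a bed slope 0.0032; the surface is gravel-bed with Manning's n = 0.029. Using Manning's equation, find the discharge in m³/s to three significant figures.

3.14 m³/s

A = (b + z·y)·y = (6.51 + 1.4×0.43)×0.43 = 3.058 m²
P = b + 2y√(1+z²) = 6.51 + 2×0.43×√(1+1.4²) = 7.990 m
R = A/P = 3.058/7.990 = 0.3828 m
Q = (1/n)·A·R^(2/3)·S^(1/2) = (1/0.029) × 3.058 × 0.3828^(2/3) × 0.0032^(1/2) = 3.145 m³/s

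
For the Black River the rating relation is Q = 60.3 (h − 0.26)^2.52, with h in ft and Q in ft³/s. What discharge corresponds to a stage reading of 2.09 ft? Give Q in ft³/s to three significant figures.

276 ft³/s

Q = 60.3 × (2.09 − 0.26)^2.52 = 60.3 × 1.83^2.52 = 276.5 ft³/s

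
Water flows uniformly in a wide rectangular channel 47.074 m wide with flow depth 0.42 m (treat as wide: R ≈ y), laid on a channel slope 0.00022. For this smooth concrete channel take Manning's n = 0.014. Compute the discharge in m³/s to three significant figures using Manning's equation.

A = b·y = 47.074 × 0.42 = 19.77 m²
Wide channel: R ≈ y = 0.42 m
Q = (1/n)·A·R^(2/3)·S^(1/2) = (1/0.014) × 19.77 × 0.4200^(2/3) × 0.00022^(1/2) = 11.75 m³/s

11.7 m³/s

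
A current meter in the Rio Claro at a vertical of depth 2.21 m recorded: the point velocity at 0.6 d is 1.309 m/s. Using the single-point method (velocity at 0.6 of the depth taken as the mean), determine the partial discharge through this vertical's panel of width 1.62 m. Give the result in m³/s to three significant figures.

4.69 m³/s

v̄ = v₀.₆ = 1.309 m/s
q = v̄ × d × w = 1.309 × 2.21 × 1.62 = 4.686 m³/s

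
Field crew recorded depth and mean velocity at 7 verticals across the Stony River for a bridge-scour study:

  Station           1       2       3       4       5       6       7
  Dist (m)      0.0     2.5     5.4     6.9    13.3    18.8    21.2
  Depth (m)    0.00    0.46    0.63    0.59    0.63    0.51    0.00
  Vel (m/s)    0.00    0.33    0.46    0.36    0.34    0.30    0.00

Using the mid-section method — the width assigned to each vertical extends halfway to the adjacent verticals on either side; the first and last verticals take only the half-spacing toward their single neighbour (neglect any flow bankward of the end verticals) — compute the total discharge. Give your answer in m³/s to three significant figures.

3.77 m³/s

w_2 = (5.4 − 0.0)/2 = 2.7 m; q_2 = 0.33 × 0.46 × 2.7 = 0.4099 m³/s
w_3 = (6.9 − 2.5)/2 = 2.2 m; q_3 = 0.46 × 0.63 × 2.2 = 0.6376 m³/s
w_4 = (13.3 − 5.4)/2 = 3.95 m; q_4 = 0.36 × 0.59 × 3.95 = 0.8390 m³/s
w_5 = (18.8 − 6.9)/2 = 5.95 m; q_5 = 0.34 × 0.63 × 5.95 = 1.274 m³/s
w_6 = (21.2 − 13.3)/2 = 3.95 m; q_6 = 0.30 × 0.51 × 3.95 = 0.6044 m³/s
Stations 1, 7 contribute zero (depth or velocity is 0).
Q = Σ qᵢ = 3.765 m³/s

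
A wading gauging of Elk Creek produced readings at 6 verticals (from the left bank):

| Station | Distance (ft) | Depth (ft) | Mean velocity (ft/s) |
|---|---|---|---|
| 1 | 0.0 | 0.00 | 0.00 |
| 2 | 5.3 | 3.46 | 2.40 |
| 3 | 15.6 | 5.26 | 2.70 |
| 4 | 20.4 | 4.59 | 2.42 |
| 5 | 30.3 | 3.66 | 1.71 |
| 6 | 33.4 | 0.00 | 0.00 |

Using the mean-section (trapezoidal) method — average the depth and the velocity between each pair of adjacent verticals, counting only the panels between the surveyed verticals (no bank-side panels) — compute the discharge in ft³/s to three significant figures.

Panel 1-2: Δb = 5.3 ft, d̄ = (0.00+3.46)/2 = 1.73, v̄ = (0.00+2.40)/2 = 1.2 → q = 5.3×1.73×1.2 = 11.00 ft³/s
Panel 2-3: Δb = 10.3 ft, d̄ = (3.46+5.26)/2 = 4.36, v̄ = (2.40+2.70)/2 = 2.55 → q = 10.3×4.36×2.55 = 114.5 ft³/s
Panel 3-4: Δb = 4.8 ft, d̄ = (5.26+4.59)/2 = 4.925, v̄ = (2.70+2.42)/2 = 2.56 → q = 4.8×4.925×2.56 = 60.52 ft³/s
Panel 4-5: Δb = 9.9 ft, d̄ = (4.59+3.66)/2 = 4.125, v̄ = (2.42+1.71)/2 = 2.065 → q = 9.9×4.125×2.065 = 84.33 ft³/s
Panel 5-6: Δb = 3.1 ft, d̄ = (3.66+0.00)/2 = 1.83, v̄ = (1.71+0.00)/2 = 0.855 → q = 3.1×1.83×0.855 = 4.850 ft³/s
Q = Σ q = 275.2 ft³/s

275 ft³/s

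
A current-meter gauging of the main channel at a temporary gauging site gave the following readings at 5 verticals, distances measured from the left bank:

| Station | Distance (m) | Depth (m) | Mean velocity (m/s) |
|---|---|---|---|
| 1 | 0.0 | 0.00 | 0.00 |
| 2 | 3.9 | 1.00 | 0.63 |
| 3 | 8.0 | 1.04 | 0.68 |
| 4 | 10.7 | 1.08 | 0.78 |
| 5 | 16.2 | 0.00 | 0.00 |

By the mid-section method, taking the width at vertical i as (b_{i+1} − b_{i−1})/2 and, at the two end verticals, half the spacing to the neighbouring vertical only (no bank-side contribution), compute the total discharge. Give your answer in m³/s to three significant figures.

w_2 = (8.0 − 0.0)/2 = 4 m; q_2 = 0.63 × 1.00 × 4 = 2.520 m³/s
w_3 = (10.7 − 3.9)/2 = 3.4 m; q_3 = 0.68 × 1.04 × 3.4 = 2.404 m³/s
w_4 = (16.2 − 8.0)/2 = 4.1 m; q_4 = 0.78 × 1.08 × 4.1 = 3.454 m³/s
Stations 1, 5 contribute zero (depth or velocity is 0).
Q = Σ qᵢ = 8.378 m³/s

8.38 m³/s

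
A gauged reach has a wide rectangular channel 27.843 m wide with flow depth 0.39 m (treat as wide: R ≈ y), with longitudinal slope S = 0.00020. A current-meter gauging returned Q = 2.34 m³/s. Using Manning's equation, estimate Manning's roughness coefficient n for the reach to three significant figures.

A = b·y = 27.843 × 0.39 = 10.86 m²
Wide channel: R ≈ y = 0.39 m
n = (1/Q)·A·R^(2/3)·S^(1/2) = (1/2.34) × 10.86 × 0.5338 × 0.01414 = 0.03503

0.0350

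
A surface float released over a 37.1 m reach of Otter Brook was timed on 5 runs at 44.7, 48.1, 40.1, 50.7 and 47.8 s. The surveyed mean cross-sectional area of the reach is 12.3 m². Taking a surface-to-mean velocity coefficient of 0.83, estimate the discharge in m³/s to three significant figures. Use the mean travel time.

t̄ = (44.7 + 48.1 + 40.1 + 50.7 + 47.8) / 5 = 46.28 s
v_surface = L / t̄ = 37.1 / 46.28 = 0.8016 m/s
v_mean = 0.83 × 0.8016 = 0.6654 m/s
Q = A × v_mean = 12.3 × 0.6654 = 8.184 m³/s

8.18 m³/s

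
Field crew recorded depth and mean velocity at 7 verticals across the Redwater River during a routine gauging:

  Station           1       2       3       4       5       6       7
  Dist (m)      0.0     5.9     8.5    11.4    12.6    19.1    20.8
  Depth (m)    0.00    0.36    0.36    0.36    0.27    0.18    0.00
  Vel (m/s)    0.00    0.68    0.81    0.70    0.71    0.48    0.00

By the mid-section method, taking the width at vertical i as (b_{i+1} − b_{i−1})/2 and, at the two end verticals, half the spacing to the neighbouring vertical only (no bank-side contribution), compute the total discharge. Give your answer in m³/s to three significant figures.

3.45 m³/s

w_2 = (8.5 − 0.0)/2 = 4.25 m; q_2 = 0.68 × 0.36 × 4.25 = 1.040 m³/s
w_3 = (11.4 − 5.9)/2 = 2.75 m; q_3 = 0.81 × 0.36 × 2.75 = 0.8019 m³/s
w_4 = (12.6 − 8.5)/2 = 2.05 m; q_4 = 0.70 × 0.36 × 2.05 = 0.5166 m³/s
w_5 = (19.1 − 11.4)/2 = 3.85 m; q_5 = 0.71 × 0.27 × 3.85 = 0.7380 m³/s
w_6 = (20.8 − 12.6)/2 = 4.1 m; q_6 = 0.48 × 0.18 × 4.1 = 0.3542 m³/s
Stations 1, 7 contribute zero (depth or velocity is 0).
Q = Σ qᵢ = 3.451 m³/s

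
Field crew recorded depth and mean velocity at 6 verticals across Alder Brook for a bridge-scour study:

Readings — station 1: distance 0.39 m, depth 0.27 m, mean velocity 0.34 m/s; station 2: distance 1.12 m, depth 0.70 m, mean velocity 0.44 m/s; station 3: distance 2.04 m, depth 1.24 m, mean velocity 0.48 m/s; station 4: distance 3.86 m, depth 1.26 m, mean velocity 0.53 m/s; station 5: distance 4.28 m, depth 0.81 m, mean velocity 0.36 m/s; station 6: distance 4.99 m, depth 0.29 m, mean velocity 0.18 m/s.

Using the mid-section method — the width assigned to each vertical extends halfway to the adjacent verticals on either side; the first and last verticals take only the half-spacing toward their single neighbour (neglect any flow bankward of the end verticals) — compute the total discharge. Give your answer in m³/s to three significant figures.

w_1 = (1.12 − 0.39)/2 = 0.365 m; q_1 = 0.34 × 0.27 × 0.365 = 0.03351 m³/s
w_2 = (2.04 − 0.39)/2 = 0.825 m; q_2 = 0.44 × 0.70 × 0.825 = 0.2541 m³/s
w_3 = (3.86 − 1.12)/2 = 1.37 m; q_3 = 0.48 × 1.24 × 1.37 = 0.8154 m³/s
w_4 = (4.28 − 2.04)/2 = 1.12 m; q_4 = 0.53 × 1.26 × 1.12 = 0.7479 m³/s
w_5 = (4.99 − 3.86)/2 = 0.565 m; q_5 = 0.36 × 0.81 × 0.565 = 0.1648 m³/s
w_6 = (4.99 − 4.28)/2 = 0.355 m; q_6 = 0.18 × 0.29 × 0.355 = 0.01853 m³/s
Q = Σ qᵢ = 2.034 m³/s

2.03 m³/s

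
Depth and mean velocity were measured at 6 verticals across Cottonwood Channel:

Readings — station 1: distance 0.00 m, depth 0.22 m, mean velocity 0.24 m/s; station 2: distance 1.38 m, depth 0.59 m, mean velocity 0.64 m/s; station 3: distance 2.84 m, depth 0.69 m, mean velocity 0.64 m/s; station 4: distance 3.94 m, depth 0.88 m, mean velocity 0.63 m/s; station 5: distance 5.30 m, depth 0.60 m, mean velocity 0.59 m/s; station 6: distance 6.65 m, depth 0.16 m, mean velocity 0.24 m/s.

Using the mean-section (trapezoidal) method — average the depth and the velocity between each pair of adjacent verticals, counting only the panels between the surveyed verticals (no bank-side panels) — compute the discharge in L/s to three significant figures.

2220 L/s

Panel 1-2: Δb = 1.38 m, d̄ = (0.22+0.59)/2 = 0.405, v̄ = (0.24+0.64)/2 = 0.44 → q = 1.38×0.405×0.44 = 0.2459 m³/s
Panel 2-3: Δb = 1.46 m, d̄ = (0.59+0.69)/2 = 0.64, v̄ = (0.64+0.64)/2 = 0.64 → q = 1.46×0.64×0.64 = 0.5980 m³/s
Panel 3-4: Δb = 1.1 m, d̄ = (0.69+0.88)/2 = 0.785, v̄ = (0.64+0.63)/2 = 0.635 → q = 1.1×0.785×0.635 = 0.5483 m³/s
Panel 4-5: Δb = 1.36 m, d̄ = (0.88+0.60)/2 = 0.74, v̄ = (0.63+0.59)/2 = 0.61 → q = 1.36×0.74×0.61 = 0.6139 m³/s
Panel 5-6: Δb = 1.35 m, d̄ = (0.60+0.16)/2 = 0.38, v̄ = (0.59+0.24)/2 = 0.415 → q = 1.35×0.38×0.415 = 0.2129 m³/s
Q = Σ q = 2.219 m³/s
= 2.219 × 1000 = 2219 L/s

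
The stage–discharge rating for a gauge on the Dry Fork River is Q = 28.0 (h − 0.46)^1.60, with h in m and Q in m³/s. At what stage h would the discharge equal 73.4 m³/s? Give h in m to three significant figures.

2.29 m

h − h₀ = (Q/C)^(1/b) = (73.4/28.0)^(1/1.60) = 1.826 m
h = 0.46 + 1.826 = 2.286 m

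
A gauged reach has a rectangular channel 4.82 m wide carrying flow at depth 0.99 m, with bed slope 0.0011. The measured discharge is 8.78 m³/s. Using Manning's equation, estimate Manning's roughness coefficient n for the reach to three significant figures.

A = b·y = 4.82 × 0.99 = 4.772 m²
P = b + 2y = 4.82 + 2×0.99 = 6.800 m
R = A/P = 4.772/6.800 = 0.7017 m
n = (1/Q)·A·R^(2/3)·S^(1/2) = (1/8.78) × 4.772 × 0.7897 × 0.03317 = 0.01423

0.0142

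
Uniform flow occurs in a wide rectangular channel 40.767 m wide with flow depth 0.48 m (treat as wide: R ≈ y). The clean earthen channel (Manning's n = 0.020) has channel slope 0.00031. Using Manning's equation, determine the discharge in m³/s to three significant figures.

10.6 m³/s

A = b·y = 40.767 × 0.48 = 19.57 m²
Wide channel: R ≈ y = 0.48 m
Q = (1/n)·A·R^(2/3)·S^(1/2) = (1/0.020) × 19.57 × 0.4800^(2/3) × 0.00031^(1/2) = 10.56 m³/s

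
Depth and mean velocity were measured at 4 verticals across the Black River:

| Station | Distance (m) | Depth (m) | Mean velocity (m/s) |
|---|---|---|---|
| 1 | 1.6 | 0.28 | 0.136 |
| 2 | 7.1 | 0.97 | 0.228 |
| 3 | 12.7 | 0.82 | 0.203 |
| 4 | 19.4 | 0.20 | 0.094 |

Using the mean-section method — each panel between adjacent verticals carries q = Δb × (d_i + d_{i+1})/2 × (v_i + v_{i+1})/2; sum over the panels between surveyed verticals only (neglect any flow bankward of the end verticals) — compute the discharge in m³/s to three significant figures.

Panel 1-2: Δb = 5.5 m, d̄ = (0.28+0.97)/2 = 0.625, v̄ = (0.136+0.228)/2 = 0.182 → q = 5.5×0.625×0.182 = 0.6256 m³/s
Panel 2-3: Δb = 5.6 m, d̄ = (0.97+0.82)/2 = 0.895, v̄ = (0.228+0.203)/2 = 0.2155 → q = 5.6×0.895×0.2155 = 1.080 m³/s
Panel 3-4: Δb = 6.7 m, d̄ = (0.82+0.20)/2 = 0.51, v̄ = (0.203+0.094)/2 = 0.1485 → q = 6.7×0.51×0.1485 = 0.5074 m³/s
Q = Σ q = 2.213 m³/s

2.21 m³/s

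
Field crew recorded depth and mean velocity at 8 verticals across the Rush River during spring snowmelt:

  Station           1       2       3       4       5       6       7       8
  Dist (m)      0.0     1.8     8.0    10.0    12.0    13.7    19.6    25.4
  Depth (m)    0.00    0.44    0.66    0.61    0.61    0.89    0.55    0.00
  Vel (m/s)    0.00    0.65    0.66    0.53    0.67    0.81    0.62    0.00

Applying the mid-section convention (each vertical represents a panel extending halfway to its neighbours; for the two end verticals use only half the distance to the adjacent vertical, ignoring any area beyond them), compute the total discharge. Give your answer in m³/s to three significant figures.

9.07 m³/s

w_2 = (8.0 − 0.0)/2 = 4 m; q_2 = 0.65 × 0.44 × 4 = 1.144 m³/s
w_3 = (10.0 − 1.8)/2 = 4.1 m; q_3 = 0.66 × 0.66 × 4.1 = 1.786 m³/s
w_4 = (12.0 − 8.0)/2 = 2 m; q_4 = 0.53 × 0.61 × 2 = 0.6466 m³/s
w_5 = (13.7 − 10.0)/2 = 1.85 m; q_5 = 0.67 × 0.61 × 1.85 = 0.7561 m³/s
w_6 = (19.6 − 12.0)/2 = 3.8 m; q_6 = 0.81 × 0.89 × 3.8 = 2.739 m³/s
w_7 = (25.4 − 13.7)/2 = 5.85 m; q_7 = 0.62 × 0.55 × 5.85 = 1.995 m³/s
Stations 1, 8 contribute zero (depth or velocity is 0).
Q = Σ qᵢ = 9.067 m³/s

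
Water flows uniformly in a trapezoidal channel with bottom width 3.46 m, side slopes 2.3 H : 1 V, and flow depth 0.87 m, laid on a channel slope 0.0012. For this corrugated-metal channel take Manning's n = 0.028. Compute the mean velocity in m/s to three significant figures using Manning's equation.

0.887 m/s

A = (b + z·y)·y = (3.46 + 2.3×0.87)×0.87 = 4.751 m²
P = b + 2y√(1+z²) = 3.46 + 2×0.87×√(1+2.3²) = 7.824 m
R = A/P = 4.751/7.824 = 0.6073 m
Q = (1/n)·A·R^(2/3)·S^(1/2) = (1/0.028) × 4.751 × 0.6073^(2/3) × 0.0012^(1/2) = 4.215 m³/s
V = Q/A = 4.215/4.751 = 0.8872 m/s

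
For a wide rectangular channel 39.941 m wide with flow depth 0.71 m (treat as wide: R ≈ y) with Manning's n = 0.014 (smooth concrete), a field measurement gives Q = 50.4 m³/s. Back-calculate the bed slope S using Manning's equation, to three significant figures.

0.000977

A = b·y = 39.941 × 0.71 = 28.36 m²
Wide channel: R ≈ y = 0.71 m
S = (Q·n / (1·A·R^(2/3)))² = (50.4×0.014 / (1×28.36×0.7959))² = 0.0009774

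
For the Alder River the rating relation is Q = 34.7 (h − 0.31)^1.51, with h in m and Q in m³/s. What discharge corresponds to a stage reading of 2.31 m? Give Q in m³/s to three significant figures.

98.8 m³/s

Q = 34.7 × (2.31 − 0.31)^1.51 = 34.7 × 2^1.51 = 98.83 m³/s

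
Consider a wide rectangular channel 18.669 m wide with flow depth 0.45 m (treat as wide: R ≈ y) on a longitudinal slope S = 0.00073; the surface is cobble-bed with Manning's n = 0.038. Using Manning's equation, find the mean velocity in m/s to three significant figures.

0.418 m/s

A = b·y = 18.669 × 0.45 = 8.401 m²
Wide channel: R ≈ y = 0.45 m
Q = (1/n)·A·R^(2/3)·S^(1/2) = (1/0.038) × 8.401 × 0.4500^(2/3) × 0.00073^(1/2) = 3.508 m³/s
V = Q/A = 3.508/8.401 = 0.4175 m/s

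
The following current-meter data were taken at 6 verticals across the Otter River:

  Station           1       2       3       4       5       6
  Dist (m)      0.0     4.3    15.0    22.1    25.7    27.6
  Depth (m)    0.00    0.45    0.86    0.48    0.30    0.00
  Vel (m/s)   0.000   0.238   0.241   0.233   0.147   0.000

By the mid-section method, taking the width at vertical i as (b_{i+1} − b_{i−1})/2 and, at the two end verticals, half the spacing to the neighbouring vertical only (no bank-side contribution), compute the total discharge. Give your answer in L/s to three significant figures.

w_2 = (15.0 − 0.0)/2 = 7.5 m; q_2 = 0.238 × 0.45 × 7.5 = 0.8033 m³/s
w_3 = (22.1 − 4.3)/2 = 8.9 m; q_3 = 0.241 × 0.86 × 8.9 = 1.845 m³/s
w_4 = (25.7 − 15.0)/2 = 5.35 m; q_4 = 0.233 × 0.48 × 5.35 = 0.5983 m³/s
w_5 = (27.6 − 22.1)/2 = 2.75 m; q_5 = 0.147 × 0.30 × 2.75 = 0.1213 m³/s
Stations 1, 6 contribute zero (depth or velocity is 0).
Q = Σ qᵢ = 3.367 m³/s
= 3.367 × 1000 = 3367 L/s

3370 L/s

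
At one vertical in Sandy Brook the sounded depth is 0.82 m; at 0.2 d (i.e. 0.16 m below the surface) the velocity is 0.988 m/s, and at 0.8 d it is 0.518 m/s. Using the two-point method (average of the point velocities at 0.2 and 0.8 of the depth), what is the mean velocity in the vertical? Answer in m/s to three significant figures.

v̄ = (0.988 + 0.518) / 2 = 0.7530 m/s

0.753 m/s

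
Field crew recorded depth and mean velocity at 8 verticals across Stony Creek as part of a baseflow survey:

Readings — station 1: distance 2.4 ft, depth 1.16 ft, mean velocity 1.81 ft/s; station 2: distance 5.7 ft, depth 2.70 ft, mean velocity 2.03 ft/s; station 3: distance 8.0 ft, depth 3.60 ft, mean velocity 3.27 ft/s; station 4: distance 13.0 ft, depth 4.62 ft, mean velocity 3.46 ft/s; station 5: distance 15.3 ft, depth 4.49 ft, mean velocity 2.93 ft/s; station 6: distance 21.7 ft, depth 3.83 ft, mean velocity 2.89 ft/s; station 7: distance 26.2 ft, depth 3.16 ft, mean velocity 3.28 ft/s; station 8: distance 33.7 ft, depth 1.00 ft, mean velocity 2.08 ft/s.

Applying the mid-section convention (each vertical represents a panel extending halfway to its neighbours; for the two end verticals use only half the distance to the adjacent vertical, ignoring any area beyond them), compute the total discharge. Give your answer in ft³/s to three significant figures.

w_1 = (5.7 − 2.4)/2 = 1.65 ft; q_1 = 1.81 × 1.16 × 1.65 = 3.464 ft³/s
w_2 = (8.0 − 2.4)/2 = 2.8 ft; q_2 = 2.03 × 2.70 × 2.8 = 15.35 ft³/s
w_3 = (13.0 − 5.7)/2 = 3.65 ft; q_3 = 3.27 × 3.60 × 3.65 = 42.97 ft³/s
w_4 = (15.3 − 8.0)/2 = 3.65 ft; q_4 = 3.46 × 4.62 × 3.65 = 58.35 ft³/s
w_5 = (21.7 − 13.0)/2 = 4.35 ft; q_5 = 2.93 × 4.49 × 4.35 = 57.23 ft³/s
w_6 = (26.2 − 15.3)/2 = 5.45 ft; q_6 = 2.89 × 3.83 × 5.45 = 60.32 ft³/s
w_7 = (33.7 − 21.7)/2 = 6 ft; q_7 = 3.28 × 3.16 × 6 = 62.19 ft³/s
w_8 = (33.7 − 26.2)/2 = 3.75 ft; q_8 = 2.08 × 1.00 × 3.75 = 7.800 ft³/s
Q = Σ qᵢ = 307.7 ft³/s

308 ft³/s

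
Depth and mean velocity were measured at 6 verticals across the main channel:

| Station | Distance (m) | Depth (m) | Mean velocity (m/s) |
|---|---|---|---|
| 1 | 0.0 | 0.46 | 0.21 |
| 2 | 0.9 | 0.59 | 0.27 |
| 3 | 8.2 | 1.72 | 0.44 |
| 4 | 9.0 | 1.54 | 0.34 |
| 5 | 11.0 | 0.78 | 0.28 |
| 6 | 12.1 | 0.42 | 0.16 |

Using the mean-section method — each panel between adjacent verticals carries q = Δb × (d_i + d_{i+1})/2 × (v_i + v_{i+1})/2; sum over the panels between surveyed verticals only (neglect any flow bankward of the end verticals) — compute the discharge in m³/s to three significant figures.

4.48 m³/s

Panel 1-2: Δb = 0.9 m, d̄ = (0.46+0.59)/2 = 0.525, v̄ = (0.21+0.27)/2 = 0.24 → q = 0.9×0.525×0.24 = 0.1134 m³/s
Panel 2-3: Δb = 7.3 m, d̄ = (0.59+1.72)/2 = 1.155, v̄ = (0.27+0.44)/2 = 0.355 → q = 7.3×1.155×0.355 = 2.993 m³/s
Panel 3-4: Δb = 0.8 m, d̄ = (1.72+1.54)/2 = 1.63, v̄ = (0.44+0.34)/2 = 0.39 → q = 0.8×1.63×0.39 = 0.5086 m³/s
Panel 4-5: Δb = 2 m, d̄ = (1.54+0.78)/2 = 1.16, v̄ = (0.34+0.28)/2 = 0.31 → q = 2×1.16×0.31 = 0.7192 m³/s
Panel 5-6: Δb = 1.1 m, d̄ = (0.78+0.42)/2 = 0.6, v̄ = (0.28+0.16)/2 = 0.22 → q = 1.1×0.6×0.22 = 0.1452 m³/s
Q = Σ q = 4.480 m³/s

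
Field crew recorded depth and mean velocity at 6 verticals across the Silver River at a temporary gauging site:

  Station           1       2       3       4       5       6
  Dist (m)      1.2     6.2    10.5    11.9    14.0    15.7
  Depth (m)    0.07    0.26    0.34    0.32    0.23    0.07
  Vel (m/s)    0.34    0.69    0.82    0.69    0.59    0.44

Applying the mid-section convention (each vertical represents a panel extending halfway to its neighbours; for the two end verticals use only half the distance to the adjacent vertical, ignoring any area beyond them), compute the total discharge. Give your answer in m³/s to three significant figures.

w_1 = (6.2 − 1.2)/2 = 2.5 m; q_1 = 0.34 × 0.07 × 2.5 = 0.05950 m³/s
w_2 = (10.5 − 1.2)/2 = 4.65 m; q_2 = 0.69 × 0.26 × 4.65 = 0.8342 m³/s
w_3 = (11.9 − 6.2)/2 = 2.85 m; q_3 = 0.82 × 0.34 × 2.85 = 0.7946 m³/s
w_4 = (14.0 − 10.5)/2 = 1.75 m; q_4 = 0.69 × 0.32 × 1.75 = 0.3864 m³/s
w_5 = (15.7 − 11.9)/2 = 1.9 m; q_5 = 0.59 × 0.23 × 1.9 = 0.2578 m³/s
w_6 = (15.7 − 14.0)/2 = 0.85 m; q_6 = 0.44 × 0.07 × 0.85 = 0.02618 m³/s
Q = Σ qᵢ = 2.359 m³/s

2.36 m³/s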